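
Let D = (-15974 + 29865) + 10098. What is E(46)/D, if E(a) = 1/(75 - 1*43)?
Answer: 1/767648 ≈ 1.3027e-6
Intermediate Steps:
E(a) = 1/32 (E(a) = 1/(75 - 43) = 1/32)
D = 23989 (D = 13891 + 10098 = 23989)
E(46)/D = (1/32)/23989 = (1/32)*(1/23989) = 1/767648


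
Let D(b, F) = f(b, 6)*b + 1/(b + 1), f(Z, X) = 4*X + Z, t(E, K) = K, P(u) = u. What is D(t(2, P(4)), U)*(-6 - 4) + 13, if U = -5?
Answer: -1109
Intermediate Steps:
f(Z, X) = Z + 4*X
D(b, F) = 1/(1 + b) + b*(24 + b) (D(b, F) = (b + 4*6)*b + 1/(b + 1) = (b + 24)*b + 1/(1 + b) = (24 + b)*b + 1/(1 + b) = b*(24 + b) + 1/(1 + b) = 1/(1 + b) + b*(24 + b))
D(t(2, P(4)), U)*(-6 - 4) + 13 = ((1 + 4*(24 + 4) + 4²*(24 + 4))/(1 + 4))*(-6 - 4) + 13 = ((1 + 4*28 + 16*28)/5)*(-10) + 13 = ((1 + 112 + 448)/5)*(-10) + 13 = ((⅕)*561)*(-10) + 13 = (561/5)*(-10) + 13 = -1122 + 13 = -1109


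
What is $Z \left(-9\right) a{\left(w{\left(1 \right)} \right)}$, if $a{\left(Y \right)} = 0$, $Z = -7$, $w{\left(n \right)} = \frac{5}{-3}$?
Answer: $0$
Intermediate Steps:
$w{\left(n \right)} = - \frac{5}{3}$ ($w{\left(n \right)} = 5 \left(- \frac{1}{3}\right) = - \frac{5}{3}$)
$Z \left(-9\right) a{\left(w{\left(1 \right)} \right)} = \left(-7\right) \left(-9\right) 0 = 63 \cdot 0 = 0$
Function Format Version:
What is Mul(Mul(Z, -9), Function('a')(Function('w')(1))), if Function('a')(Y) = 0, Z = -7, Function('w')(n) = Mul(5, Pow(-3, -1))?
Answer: 0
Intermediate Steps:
Function('w')(n) = Rational(-5, 3) (Function('w')(n) = Mul(5, Rational(-1, 3)) = Rational(-5, 3))
Mul(Mul(Z, -9), Function('a')(Function('w')(1))) = Mul(Mul(-7, -9), 0) = Mul(63, 0) = 0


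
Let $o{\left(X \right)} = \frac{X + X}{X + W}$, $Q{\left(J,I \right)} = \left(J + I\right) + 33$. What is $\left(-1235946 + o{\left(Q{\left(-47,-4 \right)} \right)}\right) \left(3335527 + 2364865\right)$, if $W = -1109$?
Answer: $- \frac{7940139325353552}{1127} \approx -7.0454 \cdot 10^{12}$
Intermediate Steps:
$Q{\left(J,I \right)} = 33 + I + J$ ($Q{\left(J,I \right)} = \left(I + J\right) + 33 = 33 + I + J$)
$o{\left(X \right)} = \frac{2 X}{-1109 + X}$ ($o{\left(X \right)} = \frac{X + X}{X - 1109} = \frac{2 X}{-1109 + X}$)
$\left(-1235946 + o{\left(Q{\left(-47,-4 \right)} \right)}\right) \left(3335527 + 2364865\right) = \left(-1235946 + \frac{2 \left(33 - 4 - 47\right)}{-1109 - 18}\right) \left(3335527 + 2364865\right) = \left(-1235946 + 2 \left(-18\right) \frac{1}{-1109 - 18}\right) 5700392 = \left(-1235946 + 2 \left(-18\right) \frac{1}{-1127}\right) 5700392 = \left(-1235946 + 2 \left(-18\right) \left(- \frac{1}{1127}\right)\right) 5700392 = \left(-1235946 + \frac{36}{1127}\right) 5700392 = \left(- \frac{1392911106}{1127}\right) 5700392 = - \frac{7940139325353552}{1127}$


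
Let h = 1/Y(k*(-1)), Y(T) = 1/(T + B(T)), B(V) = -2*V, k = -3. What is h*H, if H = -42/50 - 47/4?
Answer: 3777/100 ≈ 37.770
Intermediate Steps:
H = -1259/100 (H = -42*1/50 - 47*1/4 = -21/25 - 47/4 = -1259/100 ≈ -12.590)
Y(T) = -1/T (Y(T) = 1/(T - 2*T) = 1/(-T) = -1/T)
h = -3 (h = 1/(-1/((-3*(-1)))) = 1/(-1/3) = -3)
h*H = -3*(-1259/100) = 3777/100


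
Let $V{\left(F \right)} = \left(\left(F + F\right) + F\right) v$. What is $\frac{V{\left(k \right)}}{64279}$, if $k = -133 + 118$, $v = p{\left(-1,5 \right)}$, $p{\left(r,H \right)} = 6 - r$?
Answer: $- \frac{315}{64279} \approx -0.0049005$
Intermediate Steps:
$v = 7$ ($v = 6 - -1 = 6 + 1 = 7$)
$k = -15$
$V{\left(F \right)} = 21 F$ ($V{\left(F \right)} = \left(\left(F + F\right) + F\right) 7 = \left(2 F + F\right) 7 = 3 F 7 = 21 F$)
$\frac{V{\left(k \right)}}{64279} = \frac{21 \left(-15\right)}{64279} = \left(-315\right) \frac{1}{64279} = - \frac{315}{64279}$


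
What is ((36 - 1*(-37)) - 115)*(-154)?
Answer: 6468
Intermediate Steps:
((36 - 1*(-37)) - 115)*(-154) = ((36 + 37) - 115)*(-154) = (73 - 115)*(-154) = -42*(-154) = 6468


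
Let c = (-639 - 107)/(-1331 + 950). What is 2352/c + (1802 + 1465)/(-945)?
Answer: 15636827/13055 ≈ 1197.8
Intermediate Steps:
c = 746/381 (c = -746/(-381) = -746*(-1/381) = 746/381 ≈ 1.9580)
2352/c + (1802 + 1465)/(-945) = 2352/(746/381) + (1802 + 1465)/(-945) = 2352*(381/746) + 3267*(-1/945) = 448056/373 - 121/35 = 15636827/13055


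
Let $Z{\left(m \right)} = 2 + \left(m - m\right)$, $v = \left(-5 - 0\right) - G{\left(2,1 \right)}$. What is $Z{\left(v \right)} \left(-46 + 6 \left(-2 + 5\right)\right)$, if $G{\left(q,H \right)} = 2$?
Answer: $-56$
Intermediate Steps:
$v = -7$ ($v = \left(-5 - 0\right) - 2 = \left(-5 + 0\right) - 2 = -5 - 2 = -7$)
$Z{\left(m \right)} = 2$ ($Z{\left(m \right)} = 2 + 0 = 2$)
$Z{\left(v \right)} \left(-46 + 6 \left(-2 + 5\right)\right) = 2 \left(-46 + 6 \left(-2 + 5\right)\right) = 2 \left(-46 + 6 \cdot 3\right) = 2 \left(-46 + 18\right) = 2 \left(-28\right) = -56$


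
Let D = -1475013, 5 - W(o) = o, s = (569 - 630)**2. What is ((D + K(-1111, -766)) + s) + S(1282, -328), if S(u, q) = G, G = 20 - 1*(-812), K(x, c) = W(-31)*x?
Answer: -1510456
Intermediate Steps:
s = 3721 (s = (-61)**2 = 3721)
W(o) = 5 - o
K(x, c) = 36*x (K(x, c) = (5 - 1*(-31))*x = (5 + 31)*x = 36*x)
G = 832 (G = 20 + 812 = 832)
S(u, q) = 832
((D + K(-1111, -766)) + s) + S(1282, -328) = ((-1475013 + 36*(-1111)) + 3721) + 832 = ((-1475013 - 39996) + 3721) + 832 = (-1515009 + 3721) + 832 = -1511288 + 832 = -1510456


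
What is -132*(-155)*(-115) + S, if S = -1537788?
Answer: -3890688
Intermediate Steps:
-132*(-155)*(-115) + S = -132*(-155)*(-115) - 1537788 = 20460*(-115) - 1537788 = -2352900 - 1537788 = -3890688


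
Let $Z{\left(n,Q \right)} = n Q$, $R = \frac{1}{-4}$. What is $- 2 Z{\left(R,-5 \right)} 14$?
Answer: $-35$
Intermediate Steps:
$R = - \frac{1}{4} \approx -0.25$
$Z{\left(n,Q \right)} = Q n$
$- 2 Z{\left(R,-5 \right)} 14 = - 2 \left(\left(-5\right) \left(- \frac{1}{4}\right)\right) 14 = \left(-2\right) \frac{5}{4} \cdot 14 = \left(- \frac{5}{2}\right) 14 = -35$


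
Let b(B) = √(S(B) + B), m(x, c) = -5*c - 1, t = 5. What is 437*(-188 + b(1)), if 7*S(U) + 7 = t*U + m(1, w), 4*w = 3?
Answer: -82156 + 437*√7/14 ≈ -82073.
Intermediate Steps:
w = ¾ (w = (¼)*3 = ¾ ≈ 0.75000)
m(x, c) = -1 - 5*c
S(U) = -47/28 + 5*U/7 (S(U) = -1 + (5*U + (-1 - 5*¾))/7 = -1 + (5*U + (-1 - 15/4))/7 = -1 + (5*U - 19/4)/7 = -1 + (-19/4 + 5*U)/7 = -1 + (-19/28 + 5*U/7) = -47/28 + 5*U/7)
b(B) = √(-47/28 + 12*B/7) (b(B) = √((-47/28 + 5*B/7) + B) = √(-47/28 + 12*B/7))
437*(-188 + b(1)) = 437*(-188 + √(-329 + 336*1)/14) = 437*(-188 + √(-329 + 336)/14) = 437*(-188 + √7/14) = -82156 + 437*√7/14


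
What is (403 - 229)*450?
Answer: 78300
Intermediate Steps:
(403 - 229)*450 = 174*450 = 78300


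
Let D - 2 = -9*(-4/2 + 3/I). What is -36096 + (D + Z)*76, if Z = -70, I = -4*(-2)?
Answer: -80305/2 ≈ -40153.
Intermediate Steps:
I = 8
D = 133/8 (D = 2 - 9*(-4/2 + 3/8) = 2 - 9*(-4*½ + 3*(⅛)) = 2 - 9*(-2 + 3/8) = 2 - 9*(-13/8) = 2 + 117/8 = 133/8 ≈ 16.625)
-36096 + (D + Z)*76 = -36096 + (133/8 - 70)*76 = -36096 - 427/8*76 = -36096 - 8113/2 = -80305/2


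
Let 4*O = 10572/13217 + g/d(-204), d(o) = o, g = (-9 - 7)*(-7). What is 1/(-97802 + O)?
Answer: -674067/65925058460 ≈ -1.0225e-5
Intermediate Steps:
g = 112 (g = -16*(-7) = 112)
O = 42274/674067 (O = (10572/13217 + 112/(-204))/4 = (10572*(1/13217) + 112*(-1/204))/4 = (10572/13217 - 28/51)/4 = (¼)*(169096/674067) = 42274/674067 ≈ 0.062715)
1/(-97802 + O) = 1/(-97802 + 42274/674067) = 1/(-65925058460/674067) = -674067/65925058460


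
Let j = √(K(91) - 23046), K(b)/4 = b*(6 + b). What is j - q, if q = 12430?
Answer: -12430 + √12262 ≈ -12319.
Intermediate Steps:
K(b) = 4*b*(6 + b) (K(b) = 4*(b*(6 + b)) = 4*b*(6 + b))
j = √12262 (j = √(4*91*(6 + 91) - 23046) = √(4*91*97 - 23046) = √(35308 - 23046) = √12262 ≈ 110.73)
j - q = √12262 - 1*12430 = √12262 - 12430 = -12430 + √12262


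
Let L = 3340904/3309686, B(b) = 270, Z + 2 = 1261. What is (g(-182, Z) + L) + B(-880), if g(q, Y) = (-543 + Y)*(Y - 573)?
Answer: 813267643430/1654843 ≈ 4.9145e+5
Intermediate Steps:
Z = 1259 (Z = -2 + 1261 = 1259)
g(q, Y) = (-573 + Y)*(-543 + Y) (g(q, Y) = (-543 + Y)*(-573 + Y) = (-573 + Y)*(-543 + Y))
L = 1670452/1654843 (L = 3340904*(1/3309686) = 1670452/1654843 ≈ 1.0094)
(g(-182, Z) + L) + B(-880) = ((311139 + 1259² - 1116*1259) + 1670452/1654843) + 270 = ((311139 + 1585081 - 1405044) + 1670452/1654843) + 270 = (491176 + 1670452/1654843) + 270 = 812820835820/1654843 + 270 = 813267643430/1654843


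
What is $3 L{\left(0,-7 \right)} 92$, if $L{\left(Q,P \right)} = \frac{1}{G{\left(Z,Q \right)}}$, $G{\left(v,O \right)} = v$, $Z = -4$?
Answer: $-69$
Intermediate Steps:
$L{\left(Q,P \right)} = - \frac{1}{4}$ ($L{\left(Q,P \right)} = \frac{1}{-4} = - \frac{1}{4}$)
$3 L{\left(0,-7 \right)} 92 = 3 \left(- \frac{1}{4}\right) 92 = \left(- \frac{3}{4}\right) 92 = -69$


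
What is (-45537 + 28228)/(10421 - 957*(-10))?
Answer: -17309/19991 ≈ -0.86584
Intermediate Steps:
(-45537 + 28228)/(10421 - 957*(-10)) = -17309/(10421 + 9570) = -17309/19991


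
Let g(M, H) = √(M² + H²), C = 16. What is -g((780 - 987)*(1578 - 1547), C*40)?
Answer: -√41587489 ≈ -6448.8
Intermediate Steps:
g(M, H) = √(H² + M²)
-g((780 - 987)*(1578 - 1547), C*40) = -√((16*40)² + ((780 - 987)*(1578 - 1547))²) = -√(640² + (-207*31)²) = -√(409600 + (-6417)²) = -√(409600 + 41177889) = -√41587489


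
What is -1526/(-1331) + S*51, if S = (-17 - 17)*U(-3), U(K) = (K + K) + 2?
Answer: 9233342/1331 ≈ 6937.1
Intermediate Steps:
U(K) = 2 + 2*K (U(K) = 2*K + 2 = 2 + 2*K)
S = 136 (S = (-17 - 17)*(2 + 2*(-3)) = -34*(2 - 6) = -34*(-4) = 136)
-1526/(-1331) + S*51 = -1526/(-1331) + 136*51 = -1526*(-1/1331) + 6936 = 1526/1331 + 6936 = 9233342/1331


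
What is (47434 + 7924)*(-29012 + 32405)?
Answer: 187829694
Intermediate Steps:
(47434 + 7924)*(-29012 + 32405) = 55358*3393 = 187829694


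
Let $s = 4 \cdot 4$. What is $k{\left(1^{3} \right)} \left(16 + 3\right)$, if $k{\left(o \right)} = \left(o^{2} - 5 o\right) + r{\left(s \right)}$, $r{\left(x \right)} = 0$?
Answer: $-76$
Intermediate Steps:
$s = 16$
$k{\left(o \right)} = o^{2} - 5 o$ ($k{\left(o \right)} = \left(o^{2} - 5 o\right) + 0 = o^{2} - 5 o$)
$k{\left(1^{3} \right)} \left(16 + 3\right) = 1^{3} \left(-5 + 1^{3}\right) \left(16 + 3\right) = 1 \left(-5 + 1\right) 19 = 1 \left(-4\right) 19 = \left(-4\right) 19 = -76$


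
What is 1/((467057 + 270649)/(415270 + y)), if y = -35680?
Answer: 63265/122951 ≈ 0.51455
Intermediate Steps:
1/((467057 + 270649)/(415270 + y)) = 1/((467057 + 270649)/(415270 - 35680)) = 1/(737706/379590) = 1/(737706*(1/379590)) = 1/(122951/63265) = 63265/122951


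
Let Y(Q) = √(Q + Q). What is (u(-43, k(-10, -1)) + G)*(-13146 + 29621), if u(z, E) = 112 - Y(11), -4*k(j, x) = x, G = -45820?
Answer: -753039300 - 16475*√22 ≈ -7.5312e+8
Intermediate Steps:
Y(Q) = √2*√Q (Y(Q) = √(2*Q) = √2*√Q)
k(j, x) = -x/4
u(z, E) = 112 - √22 (u(z, E) = 112 - √2*√11 = 112 - √22)
(u(-43, k(-10, -1)) + G)*(-13146 + 29621) = ((112 - √22) - 45820)*(-13146 + 29621) = (-45708 - √22)*16475 = -753039300 - 16475*√22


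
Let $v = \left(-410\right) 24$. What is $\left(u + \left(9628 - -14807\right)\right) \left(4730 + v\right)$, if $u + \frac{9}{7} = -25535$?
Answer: $5627570$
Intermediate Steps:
$v = -9840$
$u = - \frac{178754}{7}$ ($u = - \frac{9}{7} - 25535 = - \frac{178754}{7} \approx -25536.0$)
$\left(u + \left(9628 - -14807\right)\right) \left(4730 + v\right) = \left(- \frac{178754}{7} + \left(9628 - -14807\right)\right) \left(4730 - 9840\right) = \left(- \frac{178754}{7} + \left(9628 + 14807\right)\right) \left(-5110\right) = \left(- \frac{178754}{7} + 24435\right) \left(-5110\right) = \left(- \frac{7709}{7}\right) \left(-5110\right) = 5627570$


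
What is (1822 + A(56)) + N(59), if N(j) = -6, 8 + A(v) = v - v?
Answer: 1808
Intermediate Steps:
A(v) = -8 (A(v) = -8 + (v - v) = -8 + 0 = -8)
(1822 + A(56)) + N(59) = (1822 - 8) - 6 = 1814 - 6 = 1808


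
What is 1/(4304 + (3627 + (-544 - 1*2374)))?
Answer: 1/5013 ≈ 0.00019948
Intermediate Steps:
1/(4304 + (3627 + (-544 - 1*2374))) = 1/(4304 + (3627 + (-544 - 2374))) = 1/(4304 + (3627 - 2918)) = 1/(4304 + 709) = 1/5013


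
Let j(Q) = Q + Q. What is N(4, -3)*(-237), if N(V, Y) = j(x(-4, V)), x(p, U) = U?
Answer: -1896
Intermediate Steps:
j(Q) = 2*Q
N(V, Y) = 2*V
N(4, -3)*(-237) = (2*4)*(-237) = 8*(-237) = -1896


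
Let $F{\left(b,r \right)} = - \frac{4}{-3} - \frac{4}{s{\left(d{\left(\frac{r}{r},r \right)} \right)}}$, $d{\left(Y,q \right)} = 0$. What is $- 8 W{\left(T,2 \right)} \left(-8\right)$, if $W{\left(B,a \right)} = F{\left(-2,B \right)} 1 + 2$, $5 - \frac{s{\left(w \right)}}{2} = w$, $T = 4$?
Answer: $\frac{2816}{15} \approx 187.73$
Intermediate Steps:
$s{\left(w \right)} = 10 - 2 w$
$F{\left(b,r \right)} = \frac{14}{15}$ ($F{\left(b,r \right)} = - \frac{4}{-3} - \frac{4}{10 - 0} = \left(-4\right) \left(- \frac{1}{3}\right) - \frac{4}{10 + 0} = \frac{4}{3} - \frac{4}{10} = \frac{4}{3} - \frac{2}{5} = \frac{14}{15}$)
$W{\left(B,a \right)} = \frac{44}{15}$ ($W{\left(B,a \right)} = \frac{14}{15} \cdot 1 + 2 = \frac{14}{15} + 2 = \frac{44}{15}$)
$- 8 W{\left(T,2 \right)} \left(-8\right) = \left(-8\right) \frac{44}{15} \left(-8\right) = \left(- \frac{352}{15}\right) \left(-8\right) = \frac{2816}{15}$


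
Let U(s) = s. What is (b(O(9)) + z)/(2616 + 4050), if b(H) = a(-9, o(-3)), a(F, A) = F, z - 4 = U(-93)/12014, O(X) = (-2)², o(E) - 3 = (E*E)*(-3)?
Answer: -60163/80085324 ≈ -0.00075124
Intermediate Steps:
o(E) = 3 - 3*E² (o(E) = 3 + (E*E)*(-3) = 3 + E²*(-3) = 3 - 3*E²)
O(X) = 4
z = 47963/12014 (z = 4 - 93/12014 = 47963/12014 ≈ 3.9923)
b(H) = -9
(b(O(9)) + z)/(2616 + 4050) = (-9 + 47963/12014)/(2616 + 4050) = -60163/12014/6666 = -60163/12014*1/6666 = -60163/80085324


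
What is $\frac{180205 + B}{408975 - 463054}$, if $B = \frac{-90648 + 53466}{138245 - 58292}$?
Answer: $- \frac{4802631061}{1441259429} \approx -3.3322$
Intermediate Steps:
$B = - \frac{12394}{26651}$ ($B = - \frac{37182}{79953} = \left(-37182\right) \frac{1}{79953} = - \frac{12394}{26651} \approx -0.46505$)
$\frac{180205 + B}{408975 - 463054} = \frac{180205 - \frac{12394}{26651}}{408975 - 463054} = \frac{4802631061}{26651 \left(-54079\right)} = \frac{4802631061}{26651} \left(- \frac{1}{54079}\right) = - \frac{4802631061}{1441259429}$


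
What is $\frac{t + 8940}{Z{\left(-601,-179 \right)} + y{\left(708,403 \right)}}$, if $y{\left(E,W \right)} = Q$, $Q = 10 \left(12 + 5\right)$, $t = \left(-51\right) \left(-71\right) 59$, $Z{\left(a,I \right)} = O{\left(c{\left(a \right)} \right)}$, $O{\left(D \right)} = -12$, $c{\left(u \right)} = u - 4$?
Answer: $\frac{222579}{158} \approx 1408.7$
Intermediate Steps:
$c{\left(u \right)} = -4 + u$
$Z{\left(a,I \right)} = -12$
$t = 213639$ ($t = 3621 \cdot 59 = 213639$)
$Q = 170$ ($Q = 10 \cdot 17 = 170$)
$y{\left(E,W \right)} = 170$
$\frac{t + 8940}{Z{\left(-601,-179 \right)} + y{\left(708,403 \right)}} = \frac{213639 + 8940}{-12 + 170} = \frac{222579}{158}$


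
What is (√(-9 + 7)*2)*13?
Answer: 26*I*√2 ≈ 36.77*I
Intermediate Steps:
(√(-9 + 7)*2)*13 = (√(-2)*2)*13 = ((I*√2)*2)*13 = (2*I*√2)*13 = 26*I*√2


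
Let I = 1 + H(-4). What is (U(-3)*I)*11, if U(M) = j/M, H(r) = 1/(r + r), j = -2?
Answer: 77/12 ≈ 6.4167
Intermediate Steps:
H(r) = 1/(2*r)
U(M) = -2/M
I = 7/8 (I = 1 + (½)/(-4) = 1 + (½)*(-¼) = 1 - ⅛ = 7/8 ≈ 0.87500)
(U(-3)*I)*11 = (-2/(-3)*(7/8))*11 = (-2*(-⅓)*(7/8))*11 = ((⅔)*(7/8))*11 = (7/12)*11 = 77/12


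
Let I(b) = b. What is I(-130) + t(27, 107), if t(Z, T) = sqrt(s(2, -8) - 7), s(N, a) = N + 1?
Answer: -130 + 2*I ≈ -130.0 + 2.0*I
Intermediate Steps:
s(N, a) = 1 + N
t(Z, T) = 2*I (t(Z, T) = sqrt((1 + 2) - 7) = sqrt(3 - 7) = sqrt(-4) = 2*I)
I(-130) + t(27, 107) = -130 + 2*I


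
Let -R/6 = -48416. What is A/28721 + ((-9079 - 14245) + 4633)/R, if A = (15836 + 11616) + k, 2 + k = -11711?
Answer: 4035292333/8343335616 ≈ 0.48365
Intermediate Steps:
k = -11713 (k = -2 - 11711 = -11713)
R = 290496 (R = -6*(-48416) = 290496)
A = 15739 (A = (15836 + 11616) - 11713 = 27452 - 11713 = 15739)
A/28721 + ((-9079 - 14245) + 4633)/R = 15739/28721 + ((-9079 - 14245) + 4633)/290496 = 15739*(1/28721) + (-23324 + 4633)*(1/290496) = 15739/28721 - 18691*1/290496 = 15739/28721 - 18691/290496 = 4035292333/8343335616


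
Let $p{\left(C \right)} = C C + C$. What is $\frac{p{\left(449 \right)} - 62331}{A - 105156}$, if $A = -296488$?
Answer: $- \frac{139719}{401644} \approx -0.34787$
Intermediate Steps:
$p{\left(C \right)} = C + C^{2}$ ($p{\left(C \right)} = C^{2} + C = C + C^{2}$)
$\frac{p{\left(449 \right)} - 62331}{A - 105156} = \frac{449 \left(1 + 449\right) - 62331}{-296488 - 105156} = \frac{449 \cdot 450 - 62331}{-401644} = \left(202050 - 62331\right) \left(- \frac{1}{401644}\right) = 139719 \left(- \frac{1}{401644}\right) = - \frac{139719}{401644}$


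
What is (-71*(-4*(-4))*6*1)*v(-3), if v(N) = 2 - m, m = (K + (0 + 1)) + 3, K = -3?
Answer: -6816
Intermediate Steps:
m = 1 (m = (-3 + (0 + 1)) + 3 = (-3 + 1) + 3 = -2 + 3 = 1)
v(N) = 1 (v(N) = 2 - 1*1 = 2 - 1 = 1)
(-71*(-4*(-4))*6*1)*v(-3) = -71*(-4*(-4))*6*1*1 = -1136*6*1 = -71*96*1 = -6816*1 = -6816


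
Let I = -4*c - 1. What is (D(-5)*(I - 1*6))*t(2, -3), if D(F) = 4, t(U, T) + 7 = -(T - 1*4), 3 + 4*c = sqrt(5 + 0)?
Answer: 0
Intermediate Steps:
c = -3/4 + sqrt(5)/4 (c = -3/4 + sqrt(5 + 0)/4 = -3/4 + sqrt(5)/4 ≈ -0.19098)
t(U, T) = -3 - T (t(U, T) = -7 - (T - 1*4) = -7 - (T - 4) = -7 - (-4 + T) = -7 + (4 - T) = -3 - T)
I = 2 - sqrt(5) (I = -4*(-3/4 + sqrt(5)/4) - 1 = (3 - sqrt(5)) - 1 = 2 - sqrt(5) ≈ -0.23607)
(D(-5)*(I - 1*6))*t(2, -3) = (4*((2 - sqrt(5)) - 1*6))*(-3 - 1*(-3)) = (4*((2 - sqrt(5)) - 6))*(-3 + 3) = (4*(-4 - sqrt(5)))*0 = (-16 - 4*sqrt(5))*0 = 0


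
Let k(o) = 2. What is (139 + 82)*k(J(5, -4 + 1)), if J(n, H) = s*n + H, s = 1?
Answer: 442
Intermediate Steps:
J(n, H) = H + n (J(n, H) = 1*n + H = n + H = H + n)
(139 + 82)*k(J(5, -4 + 1)) = (139 + 82)*2 = 221*2 = 442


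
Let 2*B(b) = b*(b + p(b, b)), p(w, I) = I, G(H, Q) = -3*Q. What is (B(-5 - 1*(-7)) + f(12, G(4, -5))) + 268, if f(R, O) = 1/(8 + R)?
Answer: 5441/20 ≈ 272.05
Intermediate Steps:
B(b) = b² (B(b) = (b*(b + b))/2 = (b*(2*b))/2 = (2*b²)/2 = b²)
(B(-5 - 1*(-7)) + f(12, G(4, -5))) + 268 = ((-5 - 1*(-7))² + 1/(8 + 12)) + 268 = ((-5 + 7)² + 1/20) + 268 = (2² + 1/20) + 268 = (4 + 1/20) + 268 = 81/20 + 268 = 5441/20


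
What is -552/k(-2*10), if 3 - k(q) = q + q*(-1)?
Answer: -184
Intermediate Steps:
k(q) = 3 (k(q) = 3 - (q + q*(-1)) = 3 - (q - q) = 3 - 1*0 = 3 + 0 = 3)
-552/k(-2*10) = -552/3 = -552*1/3 = -184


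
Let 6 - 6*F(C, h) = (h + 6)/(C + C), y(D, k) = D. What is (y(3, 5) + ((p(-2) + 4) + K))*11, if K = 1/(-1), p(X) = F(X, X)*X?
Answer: 121/3 ≈ 40.333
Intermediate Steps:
F(C, h) = 1 - (6 + h)/(12*C) (F(C, h) = 1 - (h + 6)/(6*(C + C)) = 1 - (6 + h)/(6*(2*C)) = 1 - (6 + h)*1/(2*C)/6 = 1 - (6 + h)/(12*C))
p(X) = -½ + 11*X/12 (p(X) = ((-6 - X + 12*X)/(12*X))*X = ((-6 + 11*X)/(12*X))*X = -½ + 11*X/12)
K = -1 (K = 1*(-1) = -1)
(y(3, 5) + ((p(-2) + 4) + K))*11 = (3 + (((-½ + (11/12)*(-2)) + 4) - 1))*11 = (3 + (((-½ - 11/6) + 4) - 1))*11 = (3 + ((-7/3 + 4) - 1))*11 = (3 + (5/3 - 1))*11 = (3 + ⅔)*11 = (11/3)*11 = 121/3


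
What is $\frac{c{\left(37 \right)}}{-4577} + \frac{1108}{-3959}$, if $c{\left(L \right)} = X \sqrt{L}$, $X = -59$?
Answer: $- \frac{1108}{3959} + \frac{59 \sqrt{37}}{4577} \approx -0.20146$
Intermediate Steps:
$c{\left(L \right)} = - 59 \sqrt{L}$
$\frac{c{\left(37 \right)}}{-4577} + \frac{1108}{-3959} = \frac{\left(-59\right) \sqrt{37}}{-4577} + \frac{1108}{-3959} = - 59 \sqrt{37} \left(- \frac{1}{4577}\right) + 1108 \left(- \frac{1}{3959}\right) = \frac{59 \sqrt{37}}{4577} - \frac{1108}{3959} = - \frac{1108}{3959} + \frac{59 \sqrt{37}}{4577}$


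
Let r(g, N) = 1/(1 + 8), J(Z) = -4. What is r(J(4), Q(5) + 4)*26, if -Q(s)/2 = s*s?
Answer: 26/9 ≈ 2.8889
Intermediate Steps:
Q(s) = -2*s² (Q(s) = -2*s*s = -2*s²)
r(g, N) = ⅑ (r(g, N) = 1/9 = ⅑)
r(J(4), Q(5) + 4)*26 = (⅑)*26 = 26/9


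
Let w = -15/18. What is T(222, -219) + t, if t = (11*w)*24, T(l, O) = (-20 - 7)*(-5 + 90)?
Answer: -2515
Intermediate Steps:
w = -⅚ (w = -15*1/18 = -⅚ ≈ -0.83333)
T(l, O) = -2295 (T(l, O) = -27*85 = -2295)
t = -220 (t = (11*(-⅚))*24 = -55/6*24 = -220)
T(222, -219) + t = -2295 - 220 = -2515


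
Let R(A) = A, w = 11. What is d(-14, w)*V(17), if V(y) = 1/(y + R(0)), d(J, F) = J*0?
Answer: 0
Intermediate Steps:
d(J, F) = 0
V(y) = 1/y (V(y) = 1/(y + 0) = 1/y)
d(-14, w)*V(17) = 0/17 = 0*(1/17) = 0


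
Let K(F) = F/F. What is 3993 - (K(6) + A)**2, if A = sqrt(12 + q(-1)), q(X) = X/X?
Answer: 3979 - 2*sqrt(13) ≈ 3971.8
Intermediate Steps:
K(F) = 1
q(X) = 1
A = sqrt(13) (A = sqrt(12 + 1) = sqrt(13) ≈ 3.6056)
3993 - (K(6) + A)**2 = 3993 - (1 + sqrt(13))**2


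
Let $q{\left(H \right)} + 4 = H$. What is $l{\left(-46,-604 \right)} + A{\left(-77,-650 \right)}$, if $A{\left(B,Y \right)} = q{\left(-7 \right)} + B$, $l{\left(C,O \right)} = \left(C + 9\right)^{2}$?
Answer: $1281$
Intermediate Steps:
$q{\left(H \right)} = -4 + H$
$l{\left(C,O \right)} = \left(9 + C\right)^{2}$
$A{\left(B,Y \right)} = -11 + B$ ($A{\left(B,Y \right)} = \left(-4 - 7\right) + B = -11 + B$)
$l{\left(-46,-604 \right)} + A{\left(-77,-650 \right)} = \left(9 - 46\right)^{2} - 88 = \left(-37\right)^{2} - 88 = 1369 - 88 = 1281$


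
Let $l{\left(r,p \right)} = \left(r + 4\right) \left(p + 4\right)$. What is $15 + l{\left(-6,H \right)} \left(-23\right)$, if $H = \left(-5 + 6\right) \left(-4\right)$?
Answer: $15$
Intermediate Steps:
$H = -4$ ($H = 1 \left(-4\right) = -4$)
$l{\left(r,p \right)} = \left(4 + p\right) \left(4 + r\right)$ ($l{\left(r,p \right)} = \left(4 + r\right) \left(4 + p\right) = \left(4 + p\right) \left(4 + r\right)$)
$15 + l{\left(-6,H \right)} \left(-23\right) = 15 + \left(16 + 4 \left(-4\right) + 4 \left(-6\right) - -24\right) \left(-23\right) = 15 + \left(16 - 16 - 24 + 24\right) \left(-23\right) = 15 + 0 \left(-23\right) = 15 + 0 = 15$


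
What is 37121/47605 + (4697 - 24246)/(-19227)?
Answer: 1644355612/915301335 ≈ 1.7965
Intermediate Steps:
37121/47605 + (4697 - 24246)/(-19227) = 37121*(1/47605) - 19549*(-1/19227) = 37121/47605 + 19549/19227 = 1644355612/915301335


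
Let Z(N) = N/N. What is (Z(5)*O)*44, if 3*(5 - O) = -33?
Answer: 704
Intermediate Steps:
Z(N) = 1
O = 16 (O = 5 - 1/3*(-33) = 5 + 11 = 16)
(Z(5)*O)*44 = (1*16)*44 = 16*44 = 704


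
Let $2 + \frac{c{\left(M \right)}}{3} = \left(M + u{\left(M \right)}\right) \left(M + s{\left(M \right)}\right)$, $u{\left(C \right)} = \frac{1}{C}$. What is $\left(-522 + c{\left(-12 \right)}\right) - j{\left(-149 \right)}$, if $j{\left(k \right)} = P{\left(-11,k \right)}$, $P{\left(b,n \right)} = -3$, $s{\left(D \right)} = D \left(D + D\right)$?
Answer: $-10530$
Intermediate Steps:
$s{\left(D \right)} = 2 D^{2}$ ($s{\left(D \right)} = D 2 D = 2 D^{2}$)
$c{\left(M \right)} = -6 + 3 \left(M + \frac{1}{M}\right) \left(M + 2 M^{2}\right)$
$j{\left(k \right)} = -3$
$\left(-522 + c{\left(-12 \right)}\right) - j{\left(-149 \right)} = \left(-522 + \left(-3 + 3 \left(-12\right)^{2} + 6 \left(-12\right) + 6 \left(-12\right)^{3}\right)\right) - -3 = \left(-522 + \left(-3 + 3 \cdot 144 - 72 + 6 \left(-1728\right)\right)\right) + 3 = \left(-522 - 10011\right) + 3 = -10533 + 3 = -10530$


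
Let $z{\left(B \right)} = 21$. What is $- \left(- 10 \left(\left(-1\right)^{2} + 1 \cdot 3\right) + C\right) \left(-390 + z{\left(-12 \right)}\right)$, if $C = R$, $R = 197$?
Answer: $57933$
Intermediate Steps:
$C = 197$
$- \left(- 10 \left(\left(-1\right)^{2} + 1 \cdot 3\right) + C\right) \left(-390 + z{\left(-12 \right)}\right) = - \left(- 10 \left(\left(-1\right)^{2} + 1 \cdot 3\right) + 197\right) \left(-390 + 21\right) = - \left(- 10 \left(1 + 3\right) + 197\right) \left(-369\right) = - \left(\left(-10\right) 4 + 197\right) \left(-369\right) = - \left(-40 + 197\right) \left(-369\right) = - 157 \left(-369\right) = \left(-1\right) \left(-57933\right) = 57933$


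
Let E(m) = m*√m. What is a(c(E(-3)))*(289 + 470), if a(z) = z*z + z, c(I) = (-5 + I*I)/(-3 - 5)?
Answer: 15180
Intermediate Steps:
E(m) = m^(3/2)
c(I) = 5/8 - I²/8 (c(I) = (-5 + I²)/(-8) = (-5 + I²)*(-⅛) = 5/8 - I²/8)
a(z) = z + z² (a(z) = z² + z = z + z²)
a(c(E(-3)))*(289 + 470) = ((5/8 - ((-3)^(3/2))²/8)*(1 + (5/8 - ((-3)^(3/2))²/8)))*(289 + 470) = ((5/8 - (-3*I*√3)²/8)*(1 + (5/8 - (-3*I*√3)²/8)))*759 = ((5/8 - ⅛*(-27))*(1 + (5/8 - ⅛*(-27))))*759 = ((5/8 + 27/8)*(1 + (5/8 + 27/8)))*759 = (4*(1 + 4))*759 = (4*5)*759 = 20*759 = 15180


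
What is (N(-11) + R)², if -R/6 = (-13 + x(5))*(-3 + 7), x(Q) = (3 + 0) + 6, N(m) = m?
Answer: 7225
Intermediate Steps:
x(Q) = 9 (x(Q) = 3 + 6 = 9)
R = 96 (R = -6*(-13 + 9)*(-3 + 7) = -(-24)*4 = -6*(-16) = 96)
(N(-11) + R)² = (-11 + 96)² = 85² = 7225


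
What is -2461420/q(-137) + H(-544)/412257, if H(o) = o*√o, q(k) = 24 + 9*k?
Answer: 189340/93 - 2176*I*√34/412257 ≈ 2035.9 - 0.030777*I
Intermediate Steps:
H(o) = o^(3/2)
-2461420/q(-137) + H(-544)/412257 = -2461420/(24 + 9*(-137)) + (-544)^(3/2)/412257 = -2461420/(24 - 1233) - 2176*I*√34*(1/412257) = -2461420/(-1209) - 2176*I*√34/412257 = -2461420*(-1/1209) - 2176*I*√34/412257 = 189340/93 - 2176*I*√34/412257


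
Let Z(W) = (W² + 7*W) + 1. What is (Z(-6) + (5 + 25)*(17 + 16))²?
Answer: 970225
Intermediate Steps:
Z(W) = 1 + W² + 7*W
(Z(-6) + (5 + 25)*(17 + 16))² = ((1 + (-6)² + 7*(-6)) + (5 + 25)*(17 + 16))² = ((1 + 36 - 42) + 30*33)² = (-5 + 990)² = 985² = 970225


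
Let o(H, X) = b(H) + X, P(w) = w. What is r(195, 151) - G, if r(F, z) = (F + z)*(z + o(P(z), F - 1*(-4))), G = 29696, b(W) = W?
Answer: 143650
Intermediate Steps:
o(H, X) = H + X
r(F, z) = (F + z)*(4 + F + 2*z) (r(F, z) = (F + z)*(z + (z + (F - 1*(-4)))) = (F + z)*(z + (z + (F + 4))) = (F + z)*(z + (z + (4 + F))) = (F + z)*(z + (4 + F + z)) = (F + z)*(4 + F + 2*z))
r(195, 151) - G = (151² + 195*151 + 195*(4 + 195 + 151) + 151*(4 + 195 + 151)) - 1*29696 = (22801 + 29445 + 195*350 + 151*350) - 29696 = (22801 + 29445 + 68250 + 52850) - 29696 = 173346 - 29696 = 143650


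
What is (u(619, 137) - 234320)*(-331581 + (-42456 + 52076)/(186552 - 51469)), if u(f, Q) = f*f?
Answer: -512825329487471/10391 ≈ -4.9353e+10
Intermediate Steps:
u(f, Q) = f**2
(u(619, 137) - 234320)*(-331581 + (-42456 + 52076)/(186552 - 51469)) = (619**2 - 234320)*(-331581 + (-42456 + 52076)/(186552 - 51469)) = (383161 - 234320)*(-331581 + 9620/135083) = 148841*(-331581 + 9620*(1/135083)) = 148841*(-331581 + 740/10391) = 148841*(-3445457431/10391) = -512825329487471/10391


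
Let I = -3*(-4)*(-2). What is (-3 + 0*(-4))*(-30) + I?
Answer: 66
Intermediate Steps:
I = -24 (I = 12*(-2) = -24)
(-3 + 0*(-4))*(-30) + I = (-3 + 0*(-4))*(-30) - 24 = (-3 + 0)*(-30) - 24 = -3*(-30) - 24 = 90 - 24 = 66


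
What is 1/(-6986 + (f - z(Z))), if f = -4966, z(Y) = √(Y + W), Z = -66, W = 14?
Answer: I/(2*(√13 - 5976*I)) ≈ -8.3668e-5 + 5.048e-8*I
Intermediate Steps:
z(Y) = √(14 + Y) (z(Y) = √(Y + 14) = √(14 + Y))
1/(-6986 + (f - z(Z))) = 1/(-6986 + (-4966 - √(14 - 66))) = 1/(-6986 + (-4966 - √(-52))) = 1/(-6986 + (-4966 - 2*I*√13)) = 1/(-11952 - 2*I*√13)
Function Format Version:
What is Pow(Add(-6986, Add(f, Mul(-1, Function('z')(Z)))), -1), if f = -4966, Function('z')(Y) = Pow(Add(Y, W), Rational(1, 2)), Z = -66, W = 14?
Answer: Mul(Rational(1, 2), I, Pow(Add(Pow(13, Rational(1, 2)), Mul(-5976, I)), -1)) ≈ Add(-8.3668e-5, Mul(5.0480e-8, I))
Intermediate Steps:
Function('z')(Y) = Pow(Add(14, Y), Rational(1, 2)) (Function('z')(Y) = Pow(Add(Y, 14), Rational(1, 2)) = Pow(Add(14, Y), Rational(1, 2)))
Pow(Add(-6986, Add(f, Mul(-1, Function('z')(Z)))), -1) = Pow(Add(-6986, Add(-4966, Mul(-1, Pow(Add(14, -66), Rational(1, 2))))), -1) = Pow(Add(-6986, Add(-4966, Mul(-1, Pow(-52, Rational(1, 2))))), -1) = Pow(Add(-6986, Add(-4966, Mul(-1, Mul(2, I, Pow(13, Rational(1, 2)))))), -1) = Pow(Add(-6986, Add(-4966, Mul(-2, I, Pow(13, Rational(1, 2))))), -1) = Pow(Add(-11952, Mul(-2, I, Pow(13, Rational(1, 2)))), -1)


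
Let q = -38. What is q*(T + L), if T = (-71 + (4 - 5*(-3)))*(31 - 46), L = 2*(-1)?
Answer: -29564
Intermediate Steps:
L = -2
T = 780 (T = (-71 + (4 + 15))*(-15) = (-71 + 19)*(-15) = -52*(-15) = 780)
q*(T + L) = -38*(780 - 2) = -38*778 = -29564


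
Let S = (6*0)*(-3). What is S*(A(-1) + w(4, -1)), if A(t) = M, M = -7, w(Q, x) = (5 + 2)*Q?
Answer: 0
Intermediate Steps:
w(Q, x) = 7*Q
A(t) = -7
S = 0 (S = 0*(-3) = 0)
S*(A(-1) + w(4, -1)) = 0*(-7 + 7*4) = 0*(-7 + 28) = 0*21 = 0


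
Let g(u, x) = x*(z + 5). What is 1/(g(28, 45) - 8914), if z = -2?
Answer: -1/8779 ≈ -0.00011391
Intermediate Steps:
g(u, x) = 3*x (g(u, x) = x*(-2 + 5) = x*3 = 3*x)
1/(g(28, 45) - 8914) = 1/(3*45 - 8914) = 1/(135 - 8914) = 1/(-8779) = -1/8779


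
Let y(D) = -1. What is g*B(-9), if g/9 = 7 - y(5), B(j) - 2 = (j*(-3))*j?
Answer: -17352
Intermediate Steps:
B(j) = 2 - 3*j² (B(j) = 2 + (j*(-3))*j = 2 + (-3*j)*j = 2 - 3*j²)
g = 72 (g = 9*(7 - 1*(-1)) = 9*(7 + 1) = 9*8 = 72)
g*B(-9) = 72*(2 - 3*(-9)²) = 72*(2 - 3*81) = 72*(2 - 243) = 72*(-241) = -17352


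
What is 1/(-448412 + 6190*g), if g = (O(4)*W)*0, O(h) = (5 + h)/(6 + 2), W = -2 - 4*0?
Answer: -1/448412 ≈ -2.2301e-6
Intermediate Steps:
W = -2 (W = -2 + 0 = -2)
O(h) = 5/8 + h/8 (O(h) = (5 + h)/8 = (5 + h)*(⅛) = 5/8 + h/8)
g = 0 (g = ((5/8 + (⅛)*4)*(-2))*0 = ((5/8 + ½)*(-2))*0 = ((9/8)*(-2))*0 = -9/4*0 = 0)
1/(-448412 + 6190*g) = 1/(-448412 + 6190*0) = 1/(-448412 + 0) = 1/(-448412) = -1/448412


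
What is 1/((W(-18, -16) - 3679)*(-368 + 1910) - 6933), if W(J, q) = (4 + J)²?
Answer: -1/5377719 ≈ -1.8595e-7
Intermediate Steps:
1/((W(-18, -16) - 3679)*(-368 + 1910) - 6933) = 1/(((4 - 18)² - 3679)*(-368 + 1910) - 6933) = 1/(((-14)² - 3679)*1542 - 6933) = 1/((196 - 3679)*1542 - 6933) = 1/(-3483*1542 - 6933) = 1/(-5370786 - 6933) = 1/(-5377719) = -1/5377719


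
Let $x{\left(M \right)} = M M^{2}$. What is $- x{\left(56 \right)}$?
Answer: $-175616$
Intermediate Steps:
$x{\left(M \right)} = M^{3}$
$- x{\left(56 \right)} = - 56^{3} = \left(-1\right) 175616 = -175616$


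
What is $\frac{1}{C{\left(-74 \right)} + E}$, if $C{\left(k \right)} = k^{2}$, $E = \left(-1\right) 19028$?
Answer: $- \frac{1}{13552} \approx -7.379 \cdot 10^{-5}$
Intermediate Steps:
$E = -19028$
$\frac{1}{C{\left(-74 \right)} + E} = \frac{1}{\left(-74\right)^{2} - 19028} = \frac{1}{5476 - 19028} = \frac{1}{-13552} = - \frac{1}{13552}$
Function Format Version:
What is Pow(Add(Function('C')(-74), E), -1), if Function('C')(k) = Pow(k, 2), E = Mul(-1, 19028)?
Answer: Rational(-1, 13552) ≈ -7.3790e-5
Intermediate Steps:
E = -19028
Pow(Add(Function('C')(-74), E), -1) = Pow(Add(Pow(-74, 2), -19028), -1) = Pow(Add(5476, -19028), -1) = Pow(-13552, -1) = Rational(-1, 13552)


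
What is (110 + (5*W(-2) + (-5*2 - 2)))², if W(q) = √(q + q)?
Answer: 9504 + 1960*I ≈ 9504.0 + 1960.0*I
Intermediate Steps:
W(q) = √2*√q (W(q) = √(2*q) = √2*√q)
(110 + (5*W(-2) + (-5*2 - 2)))² = (110 + (5*(√2*√(-2)) + (-5*2 - 2)))² = (110 + (5*(√2*(I*√2)) + (-10 - 2)))² = (110 + (5*(2*I) - 12))² = (110 + (10*I - 12))² = (110 + (-12 + 10*I))² = (98 + 10*I)²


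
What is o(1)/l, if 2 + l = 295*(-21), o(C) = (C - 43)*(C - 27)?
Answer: -1092/6197 ≈ -0.17621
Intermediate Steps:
o(C) = (-43 + C)*(-27 + C)
l = -6197 (l = -2 + 295*(-21) = -2 - 6195 = -6197)
o(1)/l = (1161 + 1² - 70*1)/(-6197) = (1161 + 1 - 70)*(-1/6197) = 1092*(-1/6197) = -1092/6197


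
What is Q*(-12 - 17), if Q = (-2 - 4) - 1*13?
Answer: 551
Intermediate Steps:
Q = -19 (Q = -6 - 13 = -19)
Q*(-12 - 17) = -19*(-12 - 17) = -19*(-29) = 551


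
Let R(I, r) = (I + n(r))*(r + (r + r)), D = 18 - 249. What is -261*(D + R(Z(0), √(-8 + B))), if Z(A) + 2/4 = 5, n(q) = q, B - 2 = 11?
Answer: 56376 - 7047*√5/2 ≈ 48497.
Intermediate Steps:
B = 13 (B = 2 + 11 = 13)
Z(A) = 9/2 (Z(A) = -½ + 5 = 9/2)
D = -231
R(I, r) = 3*r*(I + r) (R(I, r) = (I + r)*(r + (r + r)) = (I + r)*(r + 2*r) = (I + r)*(3*r) = 3*r*(I + r))
-261*(D + R(Z(0), √(-8 + B))) = -261*(-231 + 3*√(-8 + 13)*(9/2 + √(-8 + 13))) = -261*(-231 + 3*√5*(9/2 + √5)) = 60291 - 783*√5*(9/2 + √5)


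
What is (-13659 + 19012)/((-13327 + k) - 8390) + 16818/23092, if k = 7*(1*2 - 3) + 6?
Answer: 30205231/62689007 ≈ 0.48183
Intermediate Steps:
k = -1 (k = 7*(2 - 3) + 6 = 7*(-1) + 6 = -7 + 6 = -1)
(-13659 + 19012)/((-13327 + k) - 8390) + 16818/23092 = (-13659 + 19012)/((-13327 - 1) - 8390) + 16818/23092 = 5353/(-13328 - 8390) + 16818*(1/23092) = 5353/(-21718) + 8409/11546 = 5353*(-1/21718) + 8409/11546 = -5353/21718 + 8409/11546 = 30205231/62689007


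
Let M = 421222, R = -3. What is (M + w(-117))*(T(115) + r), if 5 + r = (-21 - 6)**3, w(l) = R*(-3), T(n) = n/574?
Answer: -4760246021107/574 ≈ -8.2931e+9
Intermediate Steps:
T(n) = n/574 (T(n) = n*(1/574) = n/574)
w(l) = 9 (w(l) = -3*(-3) = 9)
r = -19688 (r = -5 + (-21 - 6)**3 = -5 + (-27)**3 = -5 - 19683 = -19688)
(M + w(-117))*(T(115) + r) = (421222 + 9)*((1/574)*115 - 19688) = 421231*(115/574 - 19688) = 421231*(-11300797/574) = -4760246021107/574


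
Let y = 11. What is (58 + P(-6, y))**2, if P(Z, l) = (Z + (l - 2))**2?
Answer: 4489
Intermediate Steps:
P(Z, l) = (-2 + Z + l)**2 (P(Z, l) = (Z + (-2 + l))**2 = (-2 + Z + l)**2)
(58 + P(-6, y))**2 = (58 + (-2 - 6 + 11)**2)**2 = (58 + 3**2)**2 = (58 + 9)**2 = 67**2 = 4489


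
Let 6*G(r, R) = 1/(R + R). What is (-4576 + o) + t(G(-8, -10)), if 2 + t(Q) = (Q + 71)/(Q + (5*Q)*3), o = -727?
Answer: -93399/16 ≈ -5837.4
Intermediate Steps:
G(r, R) = 1/(12*R) (G(r, R) = 1/(6*(R + R)) = 1/(6*((2*R))) = (1/(2*R))/6 = 1/(12*R))
t(Q) = -2 + (71 + Q)/(16*Q) (t(Q) = -2 + (Q + 71)/(Q + (5*Q)*3) = -2 + (71 + Q)/(Q + 15*Q) = -2 + (71 + Q)/((16*Q)) = -2 + (71 + Q)*(1/(16*Q)) = -2 + (71 + Q)/(16*Q))
(-4576 + o) + t(G(-8, -10)) = (-4576 - 727) + (71 - 31/(12*(-10)))/(16*(((1/12)/(-10)))) = -5303 + (71 - 31*(-1)/(12*10))/(16*(((1/12)*(-⅒)))) = -5303 + (71 - 31*(-1/120))/(16*(-1/120)) = -5303 + (1/16)*(-120)*(71 + 31/120) = -5303 + (1/16)*(-120)*(8551/120) = -5303 - 8551/16 = -93399/16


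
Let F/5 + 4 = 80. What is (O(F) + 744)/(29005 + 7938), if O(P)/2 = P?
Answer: 1504/36943 ≈ 0.040711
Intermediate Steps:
F = 380 (F = -20 + 5*80 = -20 + 400 = 380)
O(P) = 2*P
(O(F) + 744)/(29005 + 7938) = (2*380 + 744)/(29005 + 7938) = (760 + 744)/36943 = 1504*(1/36943) = 1504/36943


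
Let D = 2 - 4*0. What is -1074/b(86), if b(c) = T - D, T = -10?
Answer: 179/2 ≈ 89.500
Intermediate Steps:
D = 2 (D = 2 + 0 = 2)
b(c) = -12 (b(c) = -10 - 1*2 = -10 - 2 = -12)
-1074/b(86) = -1074/(-12) = -1074*(-1/12) = 179/2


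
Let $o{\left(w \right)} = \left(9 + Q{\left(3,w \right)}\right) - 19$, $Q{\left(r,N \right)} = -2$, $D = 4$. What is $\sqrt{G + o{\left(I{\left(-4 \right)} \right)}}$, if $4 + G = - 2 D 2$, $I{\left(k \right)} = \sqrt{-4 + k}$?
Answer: $4 i \sqrt{2} \approx 5.6569 i$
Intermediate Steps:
$o{\left(w \right)} = -12$ ($o{\left(w \right)} = \left(9 - 2\right) - 19 = 7 - 19 = -12$)
$G = -20$ ($G = -4 + \left(-2\right) 4 \cdot 2 = -4 - 16 = -20$)
$\sqrt{G + o{\left(I{\left(-4 \right)} \right)}} = \sqrt{-20 - 12} = \sqrt{-32} = 4 i \sqrt{2}$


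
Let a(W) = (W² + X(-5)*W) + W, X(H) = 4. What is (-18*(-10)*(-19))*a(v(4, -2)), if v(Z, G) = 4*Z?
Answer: -1149120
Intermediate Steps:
a(W) = W² + 5*W (a(W) = (W² + 4*W) + W = W² + 5*W)
(-18*(-10)*(-19))*a(v(4, -2)) = (-18*(-10)*(-19))*((4*4)*(5 + 4*4)) = (180*(-19))*(16*(5 + 16)) = -54720*21 = -3420*336 = -1149120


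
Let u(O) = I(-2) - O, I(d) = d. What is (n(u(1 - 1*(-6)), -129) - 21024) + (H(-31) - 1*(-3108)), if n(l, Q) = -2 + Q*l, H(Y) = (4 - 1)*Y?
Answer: -16850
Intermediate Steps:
H(Y) = 3*Y
u(O) = -2 - O
(n(u(1 - 1*(-6)), -129) - 21024) + (H(-31) - 1*(-3108)) = ((-2 - 129*(-2 - (1 - 1*(-6)))) - 21024) + (3*(-31) - 1*(-3108)) = ((-2 - 129*(-2 - (1 + 6))) - 21024) + (-93 + 3108) = ((-2 - 129*(-2 - 1*7)) - 21024) + 3015 = ((-2 - 129*(-2 - 7)) - 21024) + 3015 = ((-2 - 129*(-9)) - 21024) + 3015 = ((-2 + 1161) - 21024) + 3015 = (1159 - 21024) + 3015 = -19865 + 3015 = -16850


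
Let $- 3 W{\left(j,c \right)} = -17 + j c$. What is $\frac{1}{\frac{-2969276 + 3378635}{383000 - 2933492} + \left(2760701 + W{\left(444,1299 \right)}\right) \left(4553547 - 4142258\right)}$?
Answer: $\frac{283388}{299364608180519865} \approx 9.4663 \cdot 10^{-13}$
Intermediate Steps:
$W{\left(j,c \right)} = \frac{17}{3} - \frac{c j}{3}$ ($W{\left(j,c \right)} = - \frac{-17 + j c}{3} = - \frac{-17 + c j}{3} = \frac{17}{3} - \frac{c j}{3}$)
$\frac{1}{\frac{-2969276 + 3378635}{383000 - 2933492} + \left(2760701 + W{\left(444,1299 \right)}\right) \left(4553547 - 4142258\right)} = \frac{1}{\frac{-2969276 + 3378635}{383000 - 2933492} + \left(2760701 + \left(\frac{17}{3} - 433 \cdot 444\right)\right) \left(4553547 - 4142258\right)} = \frac{1}{\frac{409359}{-2550492} + \left(2760701 + \left(\frac{17}{3} - 192252\right)\right) 411289} = \frac{1}{409359 \left(- \frac{1}{2550492}\right) + \left(2760701 - \frac{576739}{3}\right) 411289} = \frac{1}{- \frac{136453}{850164} + \frac{7705364}{3} \cdot 411289} = \frac{1}{- \frac{136453}{850164} + \frac{3169131454196}{3}} = \frac{1}{\frac{299364608180519865}{283388}} = \frac{283388}{299364608180519865}$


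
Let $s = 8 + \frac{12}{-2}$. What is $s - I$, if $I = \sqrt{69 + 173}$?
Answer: $2 - 11 \sqrt{2} \approx -13.556$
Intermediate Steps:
$I = 11 \sqrt{2}$ ($I = \sqrt{242} = 11 \sqrt{2} \approx 15.556$)
$s = 2$ ($s = 8 + 12 \left(- \frac{1}{2}\right) = 8 - 6 = 2$)
$s - I = 2 - 11 \sqrt{2}$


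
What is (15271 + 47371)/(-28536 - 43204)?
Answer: -31321/35870 ≈ -0.87318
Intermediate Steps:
(15271 + 47371)/(-28536 - 43204) = 62642/(-71740) = 62642*(-1/71740) = -31321/35870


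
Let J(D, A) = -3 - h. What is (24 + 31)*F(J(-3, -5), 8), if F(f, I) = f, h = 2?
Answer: -275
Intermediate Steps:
J(D, A) = -5 (J(D, A) = -3 - 1*2 = -3 - 2 = -5)
(24 + 31)*F(J(-3, -5), 8) = (24 + 31)*(-5) = 55*(-5) = -275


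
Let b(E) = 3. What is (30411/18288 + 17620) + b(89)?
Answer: 35813315/2032 ≈ 17625.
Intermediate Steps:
(30411/18288 + 17620) + b(89) = (30411/18288 + 17620) + 3 = (30411*(1/18288) + 17620) + 3 = (3379/2032 + 17620) + 3 = 35807219/2032 + 3 = 35813315/2032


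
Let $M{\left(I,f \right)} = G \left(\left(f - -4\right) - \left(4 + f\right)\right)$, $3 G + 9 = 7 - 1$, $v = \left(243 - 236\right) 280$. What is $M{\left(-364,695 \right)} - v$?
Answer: $-1960$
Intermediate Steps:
$v = 1960$ ($v = 7 \cdot 280 = 1960$)
$G = -1$ ($G = -3 + \frac{7 - 1}{3} = -3 + \frac{1}{3} \cdot 6 = -3 + 2 = -1$)
$M{\left(I,f \right)} = 0$ ($M{\left(I,f \right)} = - (\left(f - -4\right) - \left(4 + f\right)) = - (\left(f + 4\right) - \left(4 + f\right)) = - (\left(4 + f\right) - \left(4 + f\right)) = \left(-1\right) 0 = 0$)
$M{\left(-364,695 \right)} - v = 0 - 1960 = -1960$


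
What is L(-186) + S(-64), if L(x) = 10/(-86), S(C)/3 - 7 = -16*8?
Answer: -15614/43 ≈ -363.12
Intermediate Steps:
S(C) = -363 (S(C) = 21 + 3*(-16*8) = 21 + 3*(-128) = 21 - 384 = -363)
L(x) = -5/43 (L(x) = 10*(-1/86) = -5/43)
L(-186) + S(-64) = -5/43 - 363 = -15614/43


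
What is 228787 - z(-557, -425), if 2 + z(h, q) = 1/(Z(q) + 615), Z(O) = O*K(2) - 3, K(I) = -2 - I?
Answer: 528960167/2312 ≈ 2.2879e+5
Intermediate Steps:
Z(O) = -3 - 4*O (Z(O) = O*(-2 - 1*2) - 3 = O*(-2 - 2) - 3 = O*(-4) - 3 = -4*O - 3 = -3 - 4*O)
z(h, q) = -2 + 1/(612 - 4*q) (z(h, q) = -2 + 1/((-3 - 4*q) + 615) = -2 + 1/(612 - 4*q))
228787 - z(-557, -425) = 228787 - (1223 - 8*(-425))/(4*(-153 - 425)) = 228787 - (1223 + 3400)/(4*(-578)) = 228787 - (-1)*4623/(4*578) = 228787 - 1*(-4623/2312) = 228787 + 4623/2312 = 528960167/2312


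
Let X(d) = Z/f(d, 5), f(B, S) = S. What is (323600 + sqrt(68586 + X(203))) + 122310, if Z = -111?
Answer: 445910 + 3*sqrt(190455)/5 ≈ 4.4617e+5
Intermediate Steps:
X(d) = -111/5
(323600 + sqrt(68586 + X(203))) + 122310 = (323600 + sqrt(68586 - 111/5)) + 122310 = (323600 + sqrt(342819/5)) + 122310 = (323600 + 3*sqrt(190455)/5) + 122310 = 445910 + 3*sqrt(190455)/5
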